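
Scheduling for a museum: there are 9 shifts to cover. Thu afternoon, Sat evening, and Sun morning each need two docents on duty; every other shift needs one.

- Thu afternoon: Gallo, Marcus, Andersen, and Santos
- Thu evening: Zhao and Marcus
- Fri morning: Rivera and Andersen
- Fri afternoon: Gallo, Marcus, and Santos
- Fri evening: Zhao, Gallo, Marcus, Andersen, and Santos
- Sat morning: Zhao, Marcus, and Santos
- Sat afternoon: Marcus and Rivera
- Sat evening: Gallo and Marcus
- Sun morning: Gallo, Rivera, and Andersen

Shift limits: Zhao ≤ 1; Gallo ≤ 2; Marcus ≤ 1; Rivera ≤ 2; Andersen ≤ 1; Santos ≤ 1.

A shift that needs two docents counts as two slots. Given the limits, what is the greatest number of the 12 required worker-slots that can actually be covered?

8

Total capacity across all docents is 1+2+1+2+1+1 = 8, and 12 slots are needed, so at most 8 can be filled.
An assignment achieving 8: Thu evening→Zhao, Fri morning→Rivera, Fri afternoon→Gallo, Sat morning→Santos, Sat afternoon→Marcus, Sat evening→Gallo, Sun morning→Rivera+Andersen.
Loads: Zhao 1/1, Gallo 2/2, Marcus 1/1, Rivera 2/2, Andersen 1/1, Santos 1/1.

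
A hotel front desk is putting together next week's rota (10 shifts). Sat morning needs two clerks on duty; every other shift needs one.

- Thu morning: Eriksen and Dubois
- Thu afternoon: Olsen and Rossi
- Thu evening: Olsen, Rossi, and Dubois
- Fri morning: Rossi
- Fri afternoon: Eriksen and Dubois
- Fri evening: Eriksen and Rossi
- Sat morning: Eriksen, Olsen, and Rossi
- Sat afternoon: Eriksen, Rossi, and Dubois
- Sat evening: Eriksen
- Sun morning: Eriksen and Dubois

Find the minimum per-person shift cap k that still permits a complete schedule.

3

With 4 clerks and 11 worker-slots to fill, someone must work at least ⌈11/4⌉ = 3 shifts, so k ≥ 3.
k = 3 works: Thu morning→Eriksen, Thu afternoon→Olsen, Thu evening→Olsen, Fri morning→Rossi, Fri afternoon→Eriksen, Fri evening→Rossi, Sat morning→Olsen+Rossi, Sat afternoon→Dubois, Sat evening→Eriksen, Sun morning→Dubois.
Loads: Eriksen 3, Olsen 3, Rossi 3, Dubois 2 — all ≤ 3.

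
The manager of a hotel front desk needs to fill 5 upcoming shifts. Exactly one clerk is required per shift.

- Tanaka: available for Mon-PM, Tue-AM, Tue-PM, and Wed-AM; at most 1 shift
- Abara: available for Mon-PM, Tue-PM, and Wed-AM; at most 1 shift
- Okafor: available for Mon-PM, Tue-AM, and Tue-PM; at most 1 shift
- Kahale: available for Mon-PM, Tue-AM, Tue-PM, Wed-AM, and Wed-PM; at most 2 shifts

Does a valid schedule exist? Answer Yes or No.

Yes

Wed-PM can only be covered by Kahale, so that assignment is forced.
One valid schedule: Mon-PM→Okafor, Tue-AM→Tanaka, Tue-PM→Kahale, Wed-AM→Abara, Wed-PM→Kahale.
Loads: Tanaka 1/1, Abara 1/1, Okafor 1/1, Kahale 2/2 — all within limits.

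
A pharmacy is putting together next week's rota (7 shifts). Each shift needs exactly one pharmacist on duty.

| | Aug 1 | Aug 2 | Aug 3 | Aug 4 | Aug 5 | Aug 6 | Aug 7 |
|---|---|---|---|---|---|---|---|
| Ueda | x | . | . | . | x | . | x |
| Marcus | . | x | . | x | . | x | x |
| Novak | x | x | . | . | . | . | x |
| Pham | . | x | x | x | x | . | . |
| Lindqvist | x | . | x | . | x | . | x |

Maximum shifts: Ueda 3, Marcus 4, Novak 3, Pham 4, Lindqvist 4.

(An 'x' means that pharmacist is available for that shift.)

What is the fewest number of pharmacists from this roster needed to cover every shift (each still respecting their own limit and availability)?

7 slots to fill and no one can take more than 4, so at least ⌈7/4⌉ = 2 pharmacists are needed.
Marcus and Lindqvist alone can cover everything: Aug 1→Lindqvist, Aug 2→Marcus, Aug 3→Lindqvist, Aug 4→Marcus, Aug 5→Lindqvist, Aug 6→Marcus, Aug 7→Marcus.

2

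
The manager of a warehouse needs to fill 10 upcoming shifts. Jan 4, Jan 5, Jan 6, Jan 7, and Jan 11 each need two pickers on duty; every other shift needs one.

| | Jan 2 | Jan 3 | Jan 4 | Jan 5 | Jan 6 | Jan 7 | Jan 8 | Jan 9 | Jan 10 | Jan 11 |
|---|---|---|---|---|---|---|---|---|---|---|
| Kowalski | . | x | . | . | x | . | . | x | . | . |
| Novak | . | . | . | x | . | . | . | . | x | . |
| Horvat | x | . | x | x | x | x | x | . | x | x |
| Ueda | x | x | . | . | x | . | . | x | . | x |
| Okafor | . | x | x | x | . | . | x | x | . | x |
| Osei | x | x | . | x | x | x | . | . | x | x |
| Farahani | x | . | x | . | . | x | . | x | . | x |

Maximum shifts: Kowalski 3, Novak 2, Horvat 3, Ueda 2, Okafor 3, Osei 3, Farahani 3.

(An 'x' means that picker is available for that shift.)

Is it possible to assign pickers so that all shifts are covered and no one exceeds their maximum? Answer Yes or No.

One valid schedule: Jan 2→Ueda, Jan 3→Kowalski, Jan 4→Horvat+Okafor, Jan 5→Novak+Okafor, Jan 6→Kowalski+Ueda, Jan 7→Horvat+Osei, Jan 8→Horvat, Jan 9→Kowalski, Jan 10→Novak, Jan 11→Okafor+Osei.
Loads: Kowalski 3/3, Novak 2/2, Horvat 3/3, Ueda 2/2, Okafor 3/3, Osei 2/3, Farahani 0/3 — all within limits.

Yes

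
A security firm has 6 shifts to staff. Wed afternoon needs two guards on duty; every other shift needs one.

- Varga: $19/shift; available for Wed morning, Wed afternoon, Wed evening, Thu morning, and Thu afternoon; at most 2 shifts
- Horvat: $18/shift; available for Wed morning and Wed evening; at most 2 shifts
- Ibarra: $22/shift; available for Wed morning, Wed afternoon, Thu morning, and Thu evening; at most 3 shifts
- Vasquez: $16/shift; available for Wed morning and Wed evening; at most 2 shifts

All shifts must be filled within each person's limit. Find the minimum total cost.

Wed afternoon can only be covered by Varga and Ibarra, so that assignment is forced.
Thu afternoon can only be covered by Varga, so that assignment is forced.
Thu evening can only be covered by Ibarra, so that assignment is forced.
Picking the cheapest available guard for each shift independently would cost $133, but that ignores the shift limits.
An optimal schedule: Wed morning→Vasquez, Wed afternoon→Varga+Ibarra, Wed evening→Vasquez, Thu morning→Ibarra, Thu afternoon→Varga, Thu evening→Ibarra.
Total: 16 + 19 + 22 + 16 + 22 + 19 + 22 = $136.

$136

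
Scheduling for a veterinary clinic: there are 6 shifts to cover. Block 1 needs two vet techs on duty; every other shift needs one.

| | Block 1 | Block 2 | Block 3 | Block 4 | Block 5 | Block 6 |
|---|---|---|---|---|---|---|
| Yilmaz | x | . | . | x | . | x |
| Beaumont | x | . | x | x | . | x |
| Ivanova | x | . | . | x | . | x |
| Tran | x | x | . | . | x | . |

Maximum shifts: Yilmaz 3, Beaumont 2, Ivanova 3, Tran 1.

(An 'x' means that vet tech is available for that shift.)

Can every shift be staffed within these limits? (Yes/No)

Total capacity is 9 and 7 slots are needed, so capacity alone doesn't rule it out.
Shifts {Block 2, Block 5} need 2 worker-slots in total, but the vet techs available for any of those shifts (Tran) can supply at most 1 among them. So no valid schedule exists.

No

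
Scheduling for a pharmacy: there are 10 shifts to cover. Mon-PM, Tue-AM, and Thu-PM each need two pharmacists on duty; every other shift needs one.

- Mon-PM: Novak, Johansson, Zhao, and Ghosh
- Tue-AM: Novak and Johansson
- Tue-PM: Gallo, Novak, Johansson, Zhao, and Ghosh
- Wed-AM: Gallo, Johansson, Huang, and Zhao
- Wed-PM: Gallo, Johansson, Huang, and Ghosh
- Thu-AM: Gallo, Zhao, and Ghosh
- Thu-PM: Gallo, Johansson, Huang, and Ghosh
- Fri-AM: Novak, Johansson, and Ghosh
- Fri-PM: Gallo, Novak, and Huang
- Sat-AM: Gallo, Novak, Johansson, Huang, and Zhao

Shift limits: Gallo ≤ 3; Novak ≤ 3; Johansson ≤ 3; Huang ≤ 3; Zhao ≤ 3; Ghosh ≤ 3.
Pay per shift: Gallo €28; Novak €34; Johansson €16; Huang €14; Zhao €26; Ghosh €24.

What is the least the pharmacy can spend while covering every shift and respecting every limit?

€274

Tue-AM can only be covered by Novak and Johansson, so that assignment is forced.
Picking the cheapest available pharmacist for each shift independently would cost €232, but that ignores the shift limits.
An optimal schedule: Mon-PM→Ghosh+Zhao, Tue-AM→Johansson+Novak, Tue-PM→Zhao, Wed-AM→Huang, Wed-PM→Huang, Thu-AM→Ghosh, Thu-PM→Johansson+Ghosh, Fri-AM→Johansson, Fri-PM→Huang, Sat-AM→Zhao.
Total: 24 + 26 + 16 + 34 + 26 + 14 + 14 + 24 + 16 + 24 + 16 + 14 + 26 = €274.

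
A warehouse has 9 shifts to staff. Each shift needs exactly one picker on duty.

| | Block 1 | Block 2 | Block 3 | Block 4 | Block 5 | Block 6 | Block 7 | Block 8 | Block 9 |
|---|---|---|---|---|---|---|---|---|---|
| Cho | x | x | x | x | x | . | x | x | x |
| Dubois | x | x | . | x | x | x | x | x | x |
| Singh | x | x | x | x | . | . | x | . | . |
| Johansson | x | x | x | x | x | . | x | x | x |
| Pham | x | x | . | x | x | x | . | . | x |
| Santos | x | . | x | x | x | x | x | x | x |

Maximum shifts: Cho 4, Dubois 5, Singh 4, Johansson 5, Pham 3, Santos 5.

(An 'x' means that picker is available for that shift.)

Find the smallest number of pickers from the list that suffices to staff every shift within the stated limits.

9 slots to fill and no one can take more than 5, so at least ⌈9/5⌉ = 2 pickers are needed.
Cho and Dubois alone can cover everything: Block 1→Cho, Block 2→Cho, Block 3→Cho, Block 4→Cho, Block 5→Dubois, Block 6→Dubois, Block 7→Dubois, Block 8→Dubois, Block 9→Dubois.

2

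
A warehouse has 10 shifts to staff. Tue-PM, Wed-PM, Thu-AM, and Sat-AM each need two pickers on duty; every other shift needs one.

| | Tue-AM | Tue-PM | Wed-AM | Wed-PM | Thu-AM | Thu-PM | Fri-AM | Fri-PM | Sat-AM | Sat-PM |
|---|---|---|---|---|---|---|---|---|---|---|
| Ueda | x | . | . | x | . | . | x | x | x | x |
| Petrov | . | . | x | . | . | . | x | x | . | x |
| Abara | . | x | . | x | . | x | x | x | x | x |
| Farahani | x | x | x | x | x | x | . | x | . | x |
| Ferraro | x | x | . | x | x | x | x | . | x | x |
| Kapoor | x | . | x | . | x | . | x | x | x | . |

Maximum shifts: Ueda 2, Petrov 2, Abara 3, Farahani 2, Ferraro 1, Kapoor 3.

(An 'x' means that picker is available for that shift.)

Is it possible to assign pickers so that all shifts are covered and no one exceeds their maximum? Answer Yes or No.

Total capacity is 2+2+3+2+1+3 = 13 but 14 worker-slots are needed — infeasible.

No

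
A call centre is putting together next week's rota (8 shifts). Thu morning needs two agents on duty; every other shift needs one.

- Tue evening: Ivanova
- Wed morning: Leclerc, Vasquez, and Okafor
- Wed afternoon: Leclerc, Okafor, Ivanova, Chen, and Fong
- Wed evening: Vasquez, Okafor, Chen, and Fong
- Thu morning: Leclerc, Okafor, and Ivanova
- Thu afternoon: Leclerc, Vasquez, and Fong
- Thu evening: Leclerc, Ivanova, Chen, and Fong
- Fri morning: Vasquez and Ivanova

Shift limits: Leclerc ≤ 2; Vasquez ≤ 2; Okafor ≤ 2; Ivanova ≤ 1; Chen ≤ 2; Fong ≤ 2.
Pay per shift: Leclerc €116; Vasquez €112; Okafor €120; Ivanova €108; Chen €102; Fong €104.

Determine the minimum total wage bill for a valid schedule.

Tue evening can only be covered by Ivanova, so that assignment is forced.
Picking the cheapest available agent for each shift independently would cost €962, but that ignores the shift limits.
An optimal schedule: Tue evening→Ivanova, Wed morning→Vasquez, Wed afternoon→Fong, Wed evening→Chen, Thu morning→Leclerc+Okafor, Thu afternoon→Fong, Thu evening→Chen, Fri morning→Vasquez.
Total: 108 + 112 + 104 + 102 + 116 + 120 + 104 + 102 + 112 = €980.

€980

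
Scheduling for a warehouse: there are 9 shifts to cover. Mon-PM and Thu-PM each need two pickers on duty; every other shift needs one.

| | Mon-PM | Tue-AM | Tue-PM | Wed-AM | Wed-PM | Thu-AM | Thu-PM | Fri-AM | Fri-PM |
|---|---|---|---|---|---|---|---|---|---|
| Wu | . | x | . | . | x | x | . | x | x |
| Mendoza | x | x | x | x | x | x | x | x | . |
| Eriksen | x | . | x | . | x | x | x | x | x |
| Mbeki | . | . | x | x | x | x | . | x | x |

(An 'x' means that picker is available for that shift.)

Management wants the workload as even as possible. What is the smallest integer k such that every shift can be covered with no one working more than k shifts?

With 4 pickers and 11 worker-slots to fill, someone must work at least ⌈11/4⌉ = 3 shifts, so k ≥ 3.
k = 3 works: Mon-PM→Mendoza+Eriksen, Tue-AM→Wu, Tue-PM→Eriksen, Wed-AM→Mendoza, Wed-PM→Wu, Thu-AM→Mbeki, Thu-PM→Mendoza+Eriksen, Fri-AM→Mbeki, Fri-PM→Wu.
Loads: Wu 3, Mendoza 3, Eriksen 3, Mbeki 2 — all ≤ 3.

3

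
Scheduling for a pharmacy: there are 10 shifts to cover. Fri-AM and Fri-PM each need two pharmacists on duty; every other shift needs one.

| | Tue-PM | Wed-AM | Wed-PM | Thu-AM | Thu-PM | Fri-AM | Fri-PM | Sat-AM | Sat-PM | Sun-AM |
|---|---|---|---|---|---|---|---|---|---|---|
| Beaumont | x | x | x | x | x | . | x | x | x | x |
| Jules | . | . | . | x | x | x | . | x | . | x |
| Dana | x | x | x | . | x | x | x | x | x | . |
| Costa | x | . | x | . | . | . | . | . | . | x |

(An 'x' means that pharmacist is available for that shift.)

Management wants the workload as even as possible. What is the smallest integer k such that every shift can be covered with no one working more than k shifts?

3

With 4 pharmacists and 12 worker-slots to fill, someone must work at least ⌈12/4⌉ = 3 shifts, so k ≥ 3.
k = 3 works: Tue-PM→Costa, Wed-AM→Beaumont, Wed-PM→Costa, Thu-AM→Beaumont, Thu-PM→Jules, Fri-AM→Jules+Dana, Fri-PM→Beaumont+Dana, Sat-AM→Jules, Sat-PM→Dana, Sun-AM→Costa.
Loads: Beaumont 3, Jules 3, Dana 3, Costa 3 — all ≤ 3.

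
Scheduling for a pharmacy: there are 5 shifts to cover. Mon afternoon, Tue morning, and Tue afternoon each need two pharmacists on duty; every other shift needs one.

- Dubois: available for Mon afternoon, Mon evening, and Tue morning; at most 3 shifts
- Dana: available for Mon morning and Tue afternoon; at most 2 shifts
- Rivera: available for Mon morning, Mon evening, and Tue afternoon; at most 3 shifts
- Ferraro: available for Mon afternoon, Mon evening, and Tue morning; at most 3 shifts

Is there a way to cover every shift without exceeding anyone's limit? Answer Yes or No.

Yes

Mon afternoon can only be covered by Dubois and Ferraro, so that assignment is forced.
Tue morning can only be covered by Dubois and Ferraro, so that assignment is forced.
Tue afternoon can only be covered by Dana and Rivera, so that assignment is forced.
One valid schedule: Mon morning→Dana, Mon afternoon→Dubois+Ferraro, Mon evening→Dubois, Tue morning→Dubois+Ferraro, Tue afternoon→Dana+Rivera.
Loads: Dubois 3/3, Dana 2/2, Rivera 1/3, Ferraro 2/3 — all within limits.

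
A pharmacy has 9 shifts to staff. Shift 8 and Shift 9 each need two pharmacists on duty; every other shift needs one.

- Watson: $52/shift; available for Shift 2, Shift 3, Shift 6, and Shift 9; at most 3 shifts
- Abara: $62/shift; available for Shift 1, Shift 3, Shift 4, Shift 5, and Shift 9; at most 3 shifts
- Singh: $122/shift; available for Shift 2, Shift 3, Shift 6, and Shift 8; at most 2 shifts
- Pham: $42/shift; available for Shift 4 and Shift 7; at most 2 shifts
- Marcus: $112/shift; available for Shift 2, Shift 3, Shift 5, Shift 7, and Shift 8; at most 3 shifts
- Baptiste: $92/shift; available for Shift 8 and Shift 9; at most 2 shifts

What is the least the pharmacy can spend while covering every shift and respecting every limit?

Shift 1 can only be covered by Abara, so that assignment is forced.
Picking the cheapest available pharmacist for each shift independently would cost $682, but that ignores the shift limits.
An optimal schedule: Shift 1→Abara, Shift 2→Watson, Shift 3→Abara, Shift 4→Pham, Shift 5→Abara, Shift 6→Watson, Shift 7→Pham, Shift 8→Baptiste+Marcus, Shift 9→Watson+Baptiste.
Total: 62 + 52 + 62 + 42 + 62 + 52 + 42 + 92 + 112 + 52 + 92 = $722.

$722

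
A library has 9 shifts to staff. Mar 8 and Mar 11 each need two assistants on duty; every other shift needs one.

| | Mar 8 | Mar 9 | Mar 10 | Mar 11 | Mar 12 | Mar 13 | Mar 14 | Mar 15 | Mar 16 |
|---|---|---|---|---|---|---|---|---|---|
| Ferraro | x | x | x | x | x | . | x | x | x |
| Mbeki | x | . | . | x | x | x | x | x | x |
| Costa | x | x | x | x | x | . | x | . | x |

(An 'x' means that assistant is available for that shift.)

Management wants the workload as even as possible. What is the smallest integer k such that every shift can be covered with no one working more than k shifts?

With 3 assistants and 11 worker-slots to fill, someone must work at least ⌈11/3⌉ = 4 shifts, so k ≥ 4.
k = 4 works: Mar 8→Ferraro+Mbeki, Mar 9→Ferraro, Mar 10→Ferraro, Mar 11→Mbeki+Costa, Mar 12→Mbeki, Mar 13→Mbeki, Mar 14→Costa, Mar 15→Ferraro, Mar 16→Costa.
Loads: Ferraro 4, Mbeki 4, Costa 3 — all ≤ 4.

4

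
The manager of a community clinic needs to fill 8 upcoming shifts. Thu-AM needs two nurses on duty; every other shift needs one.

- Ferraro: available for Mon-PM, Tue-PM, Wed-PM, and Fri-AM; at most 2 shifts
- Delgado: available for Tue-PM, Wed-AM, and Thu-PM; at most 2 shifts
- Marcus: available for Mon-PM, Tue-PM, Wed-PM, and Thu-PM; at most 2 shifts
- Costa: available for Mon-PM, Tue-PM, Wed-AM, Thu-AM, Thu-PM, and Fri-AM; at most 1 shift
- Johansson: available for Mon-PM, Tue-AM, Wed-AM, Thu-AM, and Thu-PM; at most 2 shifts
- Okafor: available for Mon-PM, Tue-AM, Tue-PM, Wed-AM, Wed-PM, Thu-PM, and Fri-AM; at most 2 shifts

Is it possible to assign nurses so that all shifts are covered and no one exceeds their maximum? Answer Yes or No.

Thu-AM can only be covered by Costa and Johansson, so that assignment is forced.
One valid schedule: Mon-PM→Marcus, Tue-AM→Johansson, Tue-PM→Delgado, Wed-AM→Delgado, Wed-PM→Ferraro, Thu-AM→Costa+Johansson, Thu-PM→Marcus, Fri-AM→Ferraro.
Loads: Ferraro 2/2, Delgado 2/2, Marcus 2/2, Costa 1/1, Johansson 2/2, Okafor 0/2 — all within limits.

Yes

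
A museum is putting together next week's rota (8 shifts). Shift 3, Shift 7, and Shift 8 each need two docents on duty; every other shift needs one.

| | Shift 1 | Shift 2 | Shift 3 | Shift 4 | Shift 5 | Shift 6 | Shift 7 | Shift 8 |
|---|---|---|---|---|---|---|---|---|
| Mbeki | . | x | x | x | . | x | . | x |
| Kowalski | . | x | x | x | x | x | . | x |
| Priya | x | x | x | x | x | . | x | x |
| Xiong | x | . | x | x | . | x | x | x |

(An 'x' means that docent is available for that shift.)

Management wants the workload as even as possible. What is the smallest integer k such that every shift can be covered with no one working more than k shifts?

With 4 docents and 11 worker-slots to fill, someone must work at least ⌈11/4⌉ = 3 shifts, so k ≥ 3.
k = 3 works: Shift 1→Priya, Shift 2→Mbeki, Shift 3→Kowalski+Priya, Shift 4→Mbeki, Shift 5→Kowalski, Shift 6→Mbeki, Shift 7→Priya+Xiong, Shift 8→Kowalski+Xiong.
Loads: Mbeki 3, Kowalski 3, Priya 3, Xiong 2 — all ≤ 3.

3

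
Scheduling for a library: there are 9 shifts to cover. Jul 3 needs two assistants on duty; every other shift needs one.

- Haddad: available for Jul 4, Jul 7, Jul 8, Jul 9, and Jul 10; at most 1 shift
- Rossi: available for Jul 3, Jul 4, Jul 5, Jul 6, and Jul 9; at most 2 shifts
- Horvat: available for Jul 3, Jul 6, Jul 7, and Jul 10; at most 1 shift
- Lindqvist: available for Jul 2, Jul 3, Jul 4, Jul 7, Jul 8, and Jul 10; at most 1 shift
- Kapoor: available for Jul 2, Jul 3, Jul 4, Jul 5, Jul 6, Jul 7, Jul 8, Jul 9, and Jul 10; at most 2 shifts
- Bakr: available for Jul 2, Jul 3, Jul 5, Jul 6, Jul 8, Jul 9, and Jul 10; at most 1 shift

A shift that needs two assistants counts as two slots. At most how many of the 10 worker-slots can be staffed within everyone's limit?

8

Total capacity across all assistants is 1+2+1+1+2+1 = 8, and 10 slots are needed, so at most 8 can be filled.
An assignment achieving 8: Jul 2→Lindqvist, Jul 3→Bakr, Jul 4→Haddad, Jul 5→Rossi, Jul 6→Rossi, Jul 7→Horvat, Jul 8→Kapoor, Jul 9→Kapoor.
Loads: Haddad 1/1, Rossi 2/2, Horvat 1/1, Lindqvist 1/1, Kapoor 2/2, Bakr 1/1.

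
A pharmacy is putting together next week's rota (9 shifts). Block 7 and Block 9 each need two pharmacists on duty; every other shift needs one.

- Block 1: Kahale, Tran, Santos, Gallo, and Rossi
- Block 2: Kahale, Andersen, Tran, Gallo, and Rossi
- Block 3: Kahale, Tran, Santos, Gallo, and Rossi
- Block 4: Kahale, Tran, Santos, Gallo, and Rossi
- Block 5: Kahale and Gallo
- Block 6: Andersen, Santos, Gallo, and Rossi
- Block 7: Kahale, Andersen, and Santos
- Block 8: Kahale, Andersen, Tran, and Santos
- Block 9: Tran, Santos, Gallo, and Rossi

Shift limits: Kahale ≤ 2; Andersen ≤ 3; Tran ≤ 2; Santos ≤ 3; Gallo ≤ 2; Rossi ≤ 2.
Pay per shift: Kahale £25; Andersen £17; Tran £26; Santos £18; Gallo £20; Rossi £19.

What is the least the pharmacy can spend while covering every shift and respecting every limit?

£208

Picking the cheapest available pharmacist for each shift independently would cost £197, but that ignores the shift limits.
An optimal schedule: Block 1→Santos, Block 2→Rossi, Block 3→Santos, Block 4→Kahale, Block 5→Gallo, Block 6→Andersen, Block 7→Andersen+Santos, Block 8→Andersen, Block 9→Rossi+Gallo.
Total: 18 + 19 + 18 + 25 + 20 + 17 + 17 + 18 + 17 + 19 + 20 = £208.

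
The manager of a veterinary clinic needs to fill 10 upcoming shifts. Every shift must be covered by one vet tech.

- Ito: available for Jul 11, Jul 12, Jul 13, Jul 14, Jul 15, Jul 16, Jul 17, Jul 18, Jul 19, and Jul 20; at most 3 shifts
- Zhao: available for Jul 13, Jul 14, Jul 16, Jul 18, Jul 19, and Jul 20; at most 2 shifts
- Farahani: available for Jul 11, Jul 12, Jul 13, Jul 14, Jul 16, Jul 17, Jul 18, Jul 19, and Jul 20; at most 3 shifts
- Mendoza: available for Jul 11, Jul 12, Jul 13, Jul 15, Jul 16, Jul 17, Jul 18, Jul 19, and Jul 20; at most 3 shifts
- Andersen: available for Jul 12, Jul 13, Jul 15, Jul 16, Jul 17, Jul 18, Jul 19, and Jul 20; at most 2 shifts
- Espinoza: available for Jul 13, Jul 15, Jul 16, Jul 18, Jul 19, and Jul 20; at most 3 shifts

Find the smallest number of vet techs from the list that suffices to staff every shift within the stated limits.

4

10 slots to fill and no one can take more than 3, so at least ⌈10/3⌉ = 4 vet techs are needed.
Ito, Zhao, Farahani, and Mendoza alone can cover everything: Jul 11→Ito, Jul 12→Ito, Jul 13→Zhao, Jul 14→Zhao, Jul 15→Ito, Jul 16→Farahani, Jul 17→Farahani, Jul 18→Farahani, Jul 19→Mendoza, Jul 20→Mendoza.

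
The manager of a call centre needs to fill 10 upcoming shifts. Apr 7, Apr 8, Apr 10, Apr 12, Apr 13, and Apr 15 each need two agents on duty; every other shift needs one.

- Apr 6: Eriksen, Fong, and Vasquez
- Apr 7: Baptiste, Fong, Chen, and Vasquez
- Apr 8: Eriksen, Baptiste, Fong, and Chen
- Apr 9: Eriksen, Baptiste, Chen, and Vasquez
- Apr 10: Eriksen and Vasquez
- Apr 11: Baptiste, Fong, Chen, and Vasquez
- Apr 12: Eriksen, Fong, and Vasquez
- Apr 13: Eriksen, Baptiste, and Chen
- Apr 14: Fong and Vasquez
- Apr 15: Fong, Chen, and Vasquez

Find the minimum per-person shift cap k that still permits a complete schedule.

With 5 agents and 16 worker-slots to fill, someone must work at least ⌈16/5⌉ = 4 shifts, so k ≥ 4.
k = 4 works: Apr 6→Eriksen, Apr 7→Baptiste+Chen, Apr 8→Fong+Chen, Apr 9→Baptiste, Apr 10→Eriksen+Vasquez, Apr 11→Baptiste, Apr 12→Eriksen+Fong, Apr 13→Eriksen+Baptiste, Apr 14→Fong, Apr 15→Fong+Chen.
Loads: Eriksen 4, Baptiste 4, Fong 4, Chen 3, Vasquez 1 — all ≤ 4.

4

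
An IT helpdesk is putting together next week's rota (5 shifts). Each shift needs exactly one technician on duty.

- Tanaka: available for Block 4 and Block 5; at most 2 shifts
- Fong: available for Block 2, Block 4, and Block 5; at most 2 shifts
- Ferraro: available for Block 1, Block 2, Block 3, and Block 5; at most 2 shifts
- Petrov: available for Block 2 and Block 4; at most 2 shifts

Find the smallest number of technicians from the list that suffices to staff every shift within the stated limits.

3

5 slots to fill and no one can take more than 2, so at least ⌈5/2⌉ = 3 technicians are needed.
Tanaka, Fong, and Ferraro alone can cover everything: Block 1→Ferraro, Block 2→Fong, Block 3→Ferraro, Block 4→Tanaka, Block 5→Tanaka.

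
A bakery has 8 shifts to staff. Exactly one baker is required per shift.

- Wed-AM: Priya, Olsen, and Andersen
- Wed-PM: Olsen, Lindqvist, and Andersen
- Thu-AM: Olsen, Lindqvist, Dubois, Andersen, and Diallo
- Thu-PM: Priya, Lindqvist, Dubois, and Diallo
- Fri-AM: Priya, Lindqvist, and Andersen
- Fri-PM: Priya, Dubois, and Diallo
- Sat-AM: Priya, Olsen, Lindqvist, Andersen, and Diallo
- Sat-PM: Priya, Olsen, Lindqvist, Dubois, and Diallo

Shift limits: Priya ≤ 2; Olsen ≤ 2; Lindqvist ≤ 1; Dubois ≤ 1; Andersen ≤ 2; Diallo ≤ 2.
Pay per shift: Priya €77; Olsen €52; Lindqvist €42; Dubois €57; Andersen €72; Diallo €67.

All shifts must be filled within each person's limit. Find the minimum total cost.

Picking the cheapest available baker for each shift independently would cost €361, but that ignores the shift limits.
An optimal schedule: Wed-AM→Olsen, Wed-PM→Lindqvist, Thu-AM→Olsen, Thu-PM→Diallo, Fri-AM→Andersen, Fri-PM→Dubois, Sat-AM→Andersen, Sat-PM→Diallo.
Total: 52 + 42 + 52 + 67 + 72 + 57 + 72 + 67 = €481.

€481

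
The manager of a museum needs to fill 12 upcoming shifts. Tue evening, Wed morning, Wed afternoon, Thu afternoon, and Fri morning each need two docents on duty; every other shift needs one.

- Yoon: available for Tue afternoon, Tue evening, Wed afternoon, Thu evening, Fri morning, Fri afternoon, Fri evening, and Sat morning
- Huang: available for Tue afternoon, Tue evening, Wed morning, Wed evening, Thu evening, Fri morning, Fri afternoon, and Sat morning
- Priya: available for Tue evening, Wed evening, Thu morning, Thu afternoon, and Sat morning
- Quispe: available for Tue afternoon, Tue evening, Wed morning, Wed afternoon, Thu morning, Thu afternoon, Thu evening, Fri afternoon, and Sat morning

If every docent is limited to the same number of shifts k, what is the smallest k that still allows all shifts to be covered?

With 4 docents and 17 worker-slots to fill, someone must work at least ⌈17/4⌉ = 5 shifts, so k ≥ 5.
k = 5 works: Tue afternoon→Yoon, Tue evening→Priya+Quispe, Wed morning→Huang+Quispe, Wed afternoon→Yoon+Quispe, Wed evening→Huang, Thu morning→Priya, Thu afternoon→Priya+Quispe, Thu evening→Yoon, Fri morning→Yoon+Huang, Fri afternoon→Huang, Fri evening→Yoon, Sat morning→Huang.
Loads: Yoon 5, Huang 5, Priya 3, Quispe 4 — all ≤ 5.

5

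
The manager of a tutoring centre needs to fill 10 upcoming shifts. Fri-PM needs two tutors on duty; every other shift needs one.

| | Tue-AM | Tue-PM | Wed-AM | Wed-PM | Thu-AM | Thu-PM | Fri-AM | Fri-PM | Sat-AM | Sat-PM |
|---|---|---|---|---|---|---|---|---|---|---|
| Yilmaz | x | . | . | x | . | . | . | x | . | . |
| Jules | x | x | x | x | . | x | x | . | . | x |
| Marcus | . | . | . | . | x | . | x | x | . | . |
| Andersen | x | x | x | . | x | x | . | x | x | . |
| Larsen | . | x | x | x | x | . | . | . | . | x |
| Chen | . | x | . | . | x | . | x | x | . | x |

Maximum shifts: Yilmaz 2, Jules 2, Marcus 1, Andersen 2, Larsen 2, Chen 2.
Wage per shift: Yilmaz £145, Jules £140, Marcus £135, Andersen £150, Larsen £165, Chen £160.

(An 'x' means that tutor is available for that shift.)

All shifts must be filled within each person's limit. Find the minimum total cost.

£1655

Sat-AM can only be covered by Andersen, so that assignment is forced.
Picking the cheapest available tutor for each shift independently would cost £1540, but that ignores the shift limits.
An optimal schedule: Tue-AM→Yilmaz, Tue-PM→Larsen, Wed-AM→Jules, Wed-PM→Yilmaz, Thu-AM→Chen, Thu-PM→Jules, Fri-AM→Marcus, Fri-PM→Andersen+Chen, Sat-AM→Andersen, Sat-PM→Larsen.
Total: 145 + 165 + 140 + 145 + 160 + 140 + 135 + 150 + 160 + 150 + 165 = £1655.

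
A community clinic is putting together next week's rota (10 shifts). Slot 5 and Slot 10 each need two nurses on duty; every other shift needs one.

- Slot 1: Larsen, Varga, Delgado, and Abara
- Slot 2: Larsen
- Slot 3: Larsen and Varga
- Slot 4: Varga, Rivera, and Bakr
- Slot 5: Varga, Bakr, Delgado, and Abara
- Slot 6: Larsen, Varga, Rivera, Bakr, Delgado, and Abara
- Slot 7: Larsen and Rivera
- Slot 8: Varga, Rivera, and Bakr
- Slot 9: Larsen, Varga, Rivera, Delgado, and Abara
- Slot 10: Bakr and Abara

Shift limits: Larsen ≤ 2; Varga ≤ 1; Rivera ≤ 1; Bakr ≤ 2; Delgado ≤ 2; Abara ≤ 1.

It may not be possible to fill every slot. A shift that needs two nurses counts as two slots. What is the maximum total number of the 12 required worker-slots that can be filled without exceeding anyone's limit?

9

Total capacity across all nurses is 2+1+1+2+2+1 = 9, and 12 slots are needed, so at most 9 can be filled.
An assignment achieving 9: Slot 1→Delgado, Slot 2→Larsen, Slot 3→Larsen, Slot 4→Varga, Slot 5→Delgado, Slot 7→Rivera, Slot 8→Bakr, Slot 10→Bakr+Abara.
Loads: Larsen 2/2, Varga 1/1, Rivera 1/1, Bakr 2/2, Delgado 2/2, Abara 1/1.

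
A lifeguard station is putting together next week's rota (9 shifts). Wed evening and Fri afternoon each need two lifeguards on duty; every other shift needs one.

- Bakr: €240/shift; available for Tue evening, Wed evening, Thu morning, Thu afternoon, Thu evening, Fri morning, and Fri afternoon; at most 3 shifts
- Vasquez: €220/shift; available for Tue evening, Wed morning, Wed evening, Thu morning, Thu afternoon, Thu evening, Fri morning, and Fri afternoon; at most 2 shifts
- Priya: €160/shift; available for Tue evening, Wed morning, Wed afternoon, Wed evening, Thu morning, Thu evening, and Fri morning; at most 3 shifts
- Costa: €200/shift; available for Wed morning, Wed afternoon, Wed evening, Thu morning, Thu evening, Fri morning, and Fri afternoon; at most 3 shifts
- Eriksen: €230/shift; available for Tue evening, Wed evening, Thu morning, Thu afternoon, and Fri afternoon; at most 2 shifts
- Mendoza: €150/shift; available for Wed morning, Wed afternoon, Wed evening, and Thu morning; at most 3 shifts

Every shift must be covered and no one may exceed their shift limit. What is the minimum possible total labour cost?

€1970

Picking the cheapest available lifeguard for each shift independently would cost €1880, but that ignores the shift limits.
An optimal schedule: Tue evening→Priya, Wed morning→Mendoza, Wed afternoon→Mendoza, Wed evening→Mendoza+Costa, Thu morning→Costa, Thu afternoon→Vasquez, Thu evening→Priya, Fri morning→Priya, Fri afternoon→Costa+Vasquez.
Total: 160 + 150 + 150 + 150 + 200 + 200 + 220 + 160 + 160 + 200 + 220 = €1970.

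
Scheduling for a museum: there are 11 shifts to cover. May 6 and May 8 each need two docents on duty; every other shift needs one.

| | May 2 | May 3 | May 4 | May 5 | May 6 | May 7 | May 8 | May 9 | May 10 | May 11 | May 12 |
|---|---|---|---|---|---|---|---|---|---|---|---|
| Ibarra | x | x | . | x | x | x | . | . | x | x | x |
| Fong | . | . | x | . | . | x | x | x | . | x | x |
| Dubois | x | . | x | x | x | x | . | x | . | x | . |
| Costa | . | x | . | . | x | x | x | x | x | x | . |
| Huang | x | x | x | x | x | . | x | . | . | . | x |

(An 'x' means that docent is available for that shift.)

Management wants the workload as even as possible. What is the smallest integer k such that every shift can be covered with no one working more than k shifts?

3

With 5 docents and 13 worker-slots to fill, someone must work at least ⌈13/5⌉ = 3 shifts, so k ≥ 3.
k = 3 works: May 2→Ibarra, May 3→Ibarra, May 4→Fong, May 5→Dubois, May 6→Costa+Huang, May 7→Dubois, May 8→Fong+Costa, May 9→Fong, May 10→Ibarra, May 11→Dubois, May 12→Huang.
Loads: Ibarra 3, Fong 3, Dubois 3, Costa 2, Huang 2 — all ≤ 3.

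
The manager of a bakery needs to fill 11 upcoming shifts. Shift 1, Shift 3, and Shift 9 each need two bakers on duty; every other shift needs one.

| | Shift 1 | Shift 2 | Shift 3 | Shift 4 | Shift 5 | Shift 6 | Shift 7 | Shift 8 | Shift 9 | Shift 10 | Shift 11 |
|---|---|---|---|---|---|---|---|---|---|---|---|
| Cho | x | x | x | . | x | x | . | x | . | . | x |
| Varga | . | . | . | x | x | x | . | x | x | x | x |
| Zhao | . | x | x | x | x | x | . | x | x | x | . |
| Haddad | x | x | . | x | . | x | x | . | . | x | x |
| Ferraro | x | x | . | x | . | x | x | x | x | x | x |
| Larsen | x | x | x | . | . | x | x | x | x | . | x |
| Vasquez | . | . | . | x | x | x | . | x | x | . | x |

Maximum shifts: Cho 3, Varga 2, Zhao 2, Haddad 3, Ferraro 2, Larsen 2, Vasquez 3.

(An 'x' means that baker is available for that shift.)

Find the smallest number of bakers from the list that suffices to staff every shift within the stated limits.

6

14 slots to fill and no one can take more than 3, so at least ⌈14/3⌉ = 5 bakers are needed.
Any 5 bakers together have capacity at most 3+3+3+2+2 = 13 < 14 slots, so 5 can never suffice.
Cho, Varga, Zhao, Haddad, Ferraro, and Larsen alone can cover everything: Shift 1→Haddad+Ferraro, Shift 2→Cho, Shift 3→Cho+Zhao, Shift 4→Varga, Shift 5→Cho, Shift 6→Larsen, Shift 7→Haddad, Shift 8→Zhao, Shift 9→Ferraro+Larsen, Shift 10→Varga, Shift 11→Haddad.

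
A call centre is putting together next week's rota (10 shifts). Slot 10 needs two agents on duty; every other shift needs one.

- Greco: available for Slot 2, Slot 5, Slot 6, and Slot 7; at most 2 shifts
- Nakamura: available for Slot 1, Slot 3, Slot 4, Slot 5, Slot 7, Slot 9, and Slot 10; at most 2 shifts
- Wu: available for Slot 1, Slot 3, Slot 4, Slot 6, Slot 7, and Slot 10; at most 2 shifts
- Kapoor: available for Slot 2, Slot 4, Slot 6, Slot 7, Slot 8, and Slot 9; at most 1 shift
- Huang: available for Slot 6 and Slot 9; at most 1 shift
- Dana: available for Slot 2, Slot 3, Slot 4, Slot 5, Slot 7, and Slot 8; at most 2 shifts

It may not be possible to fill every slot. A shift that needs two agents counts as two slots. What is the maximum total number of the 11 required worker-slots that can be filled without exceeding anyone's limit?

Total capacity across all agents is 2+2+2+1+1+2 = 10, and 11 slots are needed, so at most 10 can be filled.
An assignment achieving 10: Slot 1→Nakamura, Slot 2→Greco, Slot 3→Wu, Slot 4→Dana, Slot 5→Greco, Slot 7→Dana, Slot 8→Kapoor, Slot 9→Huang, Slot 10→Nakamura+Wu.
Loads: Greco 2/2, Nakamura 2/2, Wu 2/2, Kapoor 1/1, Huang 1/1, Dana 2/2.

10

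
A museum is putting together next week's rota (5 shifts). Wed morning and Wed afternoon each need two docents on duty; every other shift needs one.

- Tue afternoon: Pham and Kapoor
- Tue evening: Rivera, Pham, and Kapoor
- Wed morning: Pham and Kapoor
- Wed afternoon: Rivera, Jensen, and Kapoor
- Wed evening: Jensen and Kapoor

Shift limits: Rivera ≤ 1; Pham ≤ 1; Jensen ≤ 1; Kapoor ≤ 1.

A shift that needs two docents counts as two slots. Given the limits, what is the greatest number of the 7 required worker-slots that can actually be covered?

Total capacity across all docents is 1+1+1+1 = 4, and 7 slots are needed, so at most 4 can be filled.
An assignment achieving 4: Tue afternoon→Pham, Tue evening→Rivera, Wed morning→Kapoor, Wed evening→Jensen.
Loads: Rivera 1/1, Pham 1/1, Jensen 1/1, Kapoor 1/1.

4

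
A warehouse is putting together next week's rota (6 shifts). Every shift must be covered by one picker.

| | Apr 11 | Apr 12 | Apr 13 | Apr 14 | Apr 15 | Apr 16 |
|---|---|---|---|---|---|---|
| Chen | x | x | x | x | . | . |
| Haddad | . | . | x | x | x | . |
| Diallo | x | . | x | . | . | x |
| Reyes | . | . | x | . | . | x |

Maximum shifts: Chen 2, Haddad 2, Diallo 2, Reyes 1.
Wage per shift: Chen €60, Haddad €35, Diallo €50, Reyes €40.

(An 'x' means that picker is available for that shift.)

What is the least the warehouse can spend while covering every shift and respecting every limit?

€270

Apr 12 can only be covered by Chen, so that assignment is forced.
Apr 15 can only be covered by Haddad, so that assignment is forced.
Picking the cheapest available picker for each shift independently would cost €255, but that ignores the shift limits.
An optimal schedule: Apr 11→Diallo, Apr 12→Chen, Apr 13→Diallo, Apr 14→Haddad, Apr 15→Haddad, Apr 16→Reyes.
Total: 50 + 60 + 50 + 35 + 35 + 40 = €270.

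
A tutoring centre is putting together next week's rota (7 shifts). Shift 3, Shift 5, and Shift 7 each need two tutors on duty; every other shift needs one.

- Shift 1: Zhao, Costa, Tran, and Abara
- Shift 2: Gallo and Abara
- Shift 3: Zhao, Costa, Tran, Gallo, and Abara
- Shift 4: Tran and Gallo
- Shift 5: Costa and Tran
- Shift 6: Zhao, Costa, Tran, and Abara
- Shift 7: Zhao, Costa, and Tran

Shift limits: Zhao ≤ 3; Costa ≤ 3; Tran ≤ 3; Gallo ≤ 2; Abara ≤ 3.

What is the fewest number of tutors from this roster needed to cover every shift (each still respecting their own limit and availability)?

4

10 slots to fill and no one can take more than 3, so at least ⌈10/3⌉ = 4 tutors are needed.
Zhao, Costa, Tran, and Gallo alone can cover everything: Shift 1→Zhao, Shift 2→Gallo, Shift 3→Costa+Tran, Shift 4→Tran, Shift 5→Costa+Tran, Shift 6→Zhao, Shift 7→Zhao+Costa.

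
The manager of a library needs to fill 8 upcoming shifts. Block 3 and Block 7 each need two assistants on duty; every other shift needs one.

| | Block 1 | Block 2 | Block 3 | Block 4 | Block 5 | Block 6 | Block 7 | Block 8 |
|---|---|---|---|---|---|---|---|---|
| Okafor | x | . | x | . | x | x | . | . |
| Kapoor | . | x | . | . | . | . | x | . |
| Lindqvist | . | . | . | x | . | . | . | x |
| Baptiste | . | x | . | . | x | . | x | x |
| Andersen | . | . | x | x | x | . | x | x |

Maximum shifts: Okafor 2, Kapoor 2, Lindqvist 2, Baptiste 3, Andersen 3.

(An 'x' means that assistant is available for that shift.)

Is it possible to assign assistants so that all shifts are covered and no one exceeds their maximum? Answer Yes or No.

No

Total capacity is 12 and 10 slots are needed, so capacity alone doesn't rule it out.
Shifts {Block 1, Block 3, Block 6} need 4 worker-slots in total, but the assistants available for any of those shifts (Okafor and Andersen) can supply at most 3 among them. So no valid schedule exists.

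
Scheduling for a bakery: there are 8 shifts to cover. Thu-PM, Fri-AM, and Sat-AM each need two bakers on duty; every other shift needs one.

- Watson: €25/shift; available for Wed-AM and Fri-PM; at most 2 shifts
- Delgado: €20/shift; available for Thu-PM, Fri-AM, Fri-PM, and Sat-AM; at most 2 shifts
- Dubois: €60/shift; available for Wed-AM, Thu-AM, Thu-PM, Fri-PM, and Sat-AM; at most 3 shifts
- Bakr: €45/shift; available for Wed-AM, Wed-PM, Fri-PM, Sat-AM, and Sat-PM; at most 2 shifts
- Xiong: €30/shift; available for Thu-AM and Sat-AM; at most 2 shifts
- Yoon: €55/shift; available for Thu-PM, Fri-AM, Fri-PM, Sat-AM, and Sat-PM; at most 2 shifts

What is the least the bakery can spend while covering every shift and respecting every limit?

€410

Wed-PM can only be covered by Bakr, so that assignment is forced.
Fri-AM can only be covered by Delgado and Yoon, so that assignment is forced.
Picking the cheapest available baker for each shift independently would cost €365, but that ignores the shift limits.
An optimal schedule: Wed-AM→Watson, Wed-PM→Bakr, Thu-AM→Xiong, Thu-PM→Delgado+Yoon, Fri-AM→Delgado+Yoon, Fri-PM→Watson, Sat-AM→Xiong+Dubois, Sat-PM→Bakr.
Total: 25 + 45 + 30 + 20 + 55 + 20 + 55 + 25 + 30 + 60 + 45 = €410.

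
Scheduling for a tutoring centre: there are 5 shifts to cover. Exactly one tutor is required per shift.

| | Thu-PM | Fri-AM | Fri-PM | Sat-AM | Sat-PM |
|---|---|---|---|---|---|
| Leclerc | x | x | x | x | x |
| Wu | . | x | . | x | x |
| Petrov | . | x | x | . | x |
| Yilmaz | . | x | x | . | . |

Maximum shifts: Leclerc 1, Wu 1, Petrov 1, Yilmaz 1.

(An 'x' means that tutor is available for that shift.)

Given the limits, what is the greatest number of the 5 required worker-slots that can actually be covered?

Total capacity across all tutors is 1+1+1+1 = 4, and 5 slots are needed, so at most 4 can be filled.
An assignment achieving 4: Thu-PM→Leclerc, Fri-AM→Yilmaz, Fri-PM→Petrov, Sat-AM→Wu.
Loads: Leclerc 1/1, Wu 1/1, Petrov 1/1, Yilmaz 1/1.

4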